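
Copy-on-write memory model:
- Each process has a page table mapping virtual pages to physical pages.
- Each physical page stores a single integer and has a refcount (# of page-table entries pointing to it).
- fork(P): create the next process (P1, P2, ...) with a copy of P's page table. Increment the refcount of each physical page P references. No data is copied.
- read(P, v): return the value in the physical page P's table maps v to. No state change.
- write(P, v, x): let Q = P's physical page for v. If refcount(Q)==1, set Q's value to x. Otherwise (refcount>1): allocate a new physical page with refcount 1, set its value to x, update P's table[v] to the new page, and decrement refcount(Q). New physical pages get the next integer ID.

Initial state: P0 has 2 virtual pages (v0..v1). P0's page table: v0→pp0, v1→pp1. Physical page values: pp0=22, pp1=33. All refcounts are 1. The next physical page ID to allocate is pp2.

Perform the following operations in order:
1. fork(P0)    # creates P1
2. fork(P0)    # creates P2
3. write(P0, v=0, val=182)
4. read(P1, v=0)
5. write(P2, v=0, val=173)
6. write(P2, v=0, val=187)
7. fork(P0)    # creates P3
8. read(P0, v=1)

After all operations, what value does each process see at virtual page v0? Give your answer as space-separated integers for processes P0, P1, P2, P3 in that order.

Op 1: fork(P0) -> P1. 2 ppages; refcounts: pp0:2 pp1:2
Op 2: fork(P0) -> P2. 2 ppages; refcounts: pp0:3 pp1:3
Op 3: write(P0, v0, 182). refcount(pp0)=3>1 -> COPY to pp2. 3 ppages; refcounts: pp0:2 pp1:3 pp2:1
Op 4: read(P1, v0) -> 22. No state change.
Op 5: write(P2, v0, 173). refcount(pp0)=2>1 -> COPY to pp3. 4 ppages; refcounts: pp0:1 pp1:3 pp2:1 pp3:1
Op 6: write(P2, v0, 187). refcount(pp3)=1 -> write in place. 4 ppages; refcounts: pp0:1 pp1:3 pp2:1 pp3:1
Op 7: fork(P0) -> P3. 4 ppages; refcounts: pp0:1 pp1:4 pp2:2 pp3:1
Op 8: read(P0, v1) -> 33. No state change.
P0: v0 -> pp2 = 182
P1: v0 -> pp0 = 22
P2: v0 -> pp3 = 187
P3: v0 -> pp2 = 182

Answer: 182 22 187 182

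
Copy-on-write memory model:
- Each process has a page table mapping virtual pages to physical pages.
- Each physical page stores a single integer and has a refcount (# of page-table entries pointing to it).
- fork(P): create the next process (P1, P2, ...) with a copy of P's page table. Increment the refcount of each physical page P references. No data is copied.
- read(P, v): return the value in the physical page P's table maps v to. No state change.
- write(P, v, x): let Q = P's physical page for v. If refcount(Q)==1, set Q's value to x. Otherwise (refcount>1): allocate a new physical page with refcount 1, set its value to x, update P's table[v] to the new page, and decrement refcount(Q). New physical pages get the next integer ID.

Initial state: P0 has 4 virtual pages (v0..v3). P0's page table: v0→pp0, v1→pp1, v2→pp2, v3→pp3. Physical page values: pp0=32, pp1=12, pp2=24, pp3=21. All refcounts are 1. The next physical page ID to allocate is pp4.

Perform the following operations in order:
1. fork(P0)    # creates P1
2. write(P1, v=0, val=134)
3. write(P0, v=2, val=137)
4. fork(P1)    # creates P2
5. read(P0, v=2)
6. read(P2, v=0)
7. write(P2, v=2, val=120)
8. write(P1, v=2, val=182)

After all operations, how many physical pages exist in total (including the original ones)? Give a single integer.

Answer: 7

Derivation:
Op 1: fork(P0) -> P1. 4 ppages; refcounts: pp0:2 pp1:2 pp2:2 pp3:2
Op 2: write(P1, v0, 134). refcount(pp0)=2>1 -> COPY to pp4. 5 ppages; refcounts: pp0:1 pp1:2 pp2:2 pp3:2 pp4:1
Op 3: write(P0, v2, 137). refcount(pp2)=2>1 -> COPY to pp5. 6 ppages; refcounts: pp0:1 pp1:2 pp2:1 pp3:2 pp4:1 pp5:1
Op 4: fork(P1) -> P2. 6 ppages; refcounts: pp0:1 pp1:3 pp2:2 pp3:3 pp4:2 pp5:1
Op 5: read(P0, v2) -> 137. No state change.
Op 6: read(P2, v0) -> 134. No state change.
Op 7: write(P2, v2, 120). refcount(pp2)=2>1 -> COPY to pp6. 7 ppages; refcounts: pp0:1 pp1:3 pp2:1 pp3:3 pp4:2 pp5:1 pp6:1
Op 8: write(P1, v2, 182). refcount(pp2)=1 -> write in place. 7 ppages; refcounts: pp0:1 pp1:3 pp2:1 pp3:3 pp4:2 pp5:1 pp6:1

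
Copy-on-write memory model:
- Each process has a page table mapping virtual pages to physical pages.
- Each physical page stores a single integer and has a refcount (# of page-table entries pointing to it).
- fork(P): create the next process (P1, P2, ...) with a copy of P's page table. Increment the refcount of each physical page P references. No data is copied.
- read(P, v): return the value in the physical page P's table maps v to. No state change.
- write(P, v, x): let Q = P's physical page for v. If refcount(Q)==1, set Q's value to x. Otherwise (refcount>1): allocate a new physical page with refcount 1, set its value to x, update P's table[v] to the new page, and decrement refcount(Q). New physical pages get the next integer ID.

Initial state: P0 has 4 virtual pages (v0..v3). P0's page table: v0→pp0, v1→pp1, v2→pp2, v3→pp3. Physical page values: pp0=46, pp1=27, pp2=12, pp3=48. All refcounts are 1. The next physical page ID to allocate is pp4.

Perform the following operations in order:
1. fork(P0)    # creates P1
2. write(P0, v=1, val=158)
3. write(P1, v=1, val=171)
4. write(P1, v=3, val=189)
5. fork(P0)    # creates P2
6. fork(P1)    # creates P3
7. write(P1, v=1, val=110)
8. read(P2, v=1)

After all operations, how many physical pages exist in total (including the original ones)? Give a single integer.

Answer: 7

Derivation:
Op 1: fork(P0) -> P1. 4 ppages; refcounts: pp0:2 pp1:2 pp2:2 pp3:2
Op 2: write(P0, v1, 158). refcount(pp1)=2>1 -> COPY to pp4. 5 ppages; refcounts: pp0:2 pp1:1 pp2:2 pp3:2 pp4:1
Op 3: write(P1, v1, 171). refcount(pp1)=1 -> write in place. 5 ppages; refcounts: pp0:2 pp1:1 pp2:2 pp3:2 pp4:1
Op 4: write(P1, v3, 189). refcount(pp3)=2>1 -> COPY to pp5. 6 ppages; refcounts: pp0:2 pp1:1 pp2:2 pp3:1 pp4:1 pp5:1
Op 5: fork(P0) -> P2. 6 ppages; refcounts: pp0:3 pp1:1 pp2:3 pp3:2 pp4:2 pp5:1
Op 6: fork(P1) -> P3. 6 ppages; refcounts: pp0:4 pp1:2 pp2:4 pp3:2 pp4:2 pp5:2
Op 7: write(P1, v1, 110). refcount(pp1)=2>1 -> COPY to pp6. 7 ppages; refcounts: pp0:4 pp1:1 pp2:4 pp3:2 pp4:2 pp5:2 pp6:1
Op 8: read(P2, v1) -> 158. No state change.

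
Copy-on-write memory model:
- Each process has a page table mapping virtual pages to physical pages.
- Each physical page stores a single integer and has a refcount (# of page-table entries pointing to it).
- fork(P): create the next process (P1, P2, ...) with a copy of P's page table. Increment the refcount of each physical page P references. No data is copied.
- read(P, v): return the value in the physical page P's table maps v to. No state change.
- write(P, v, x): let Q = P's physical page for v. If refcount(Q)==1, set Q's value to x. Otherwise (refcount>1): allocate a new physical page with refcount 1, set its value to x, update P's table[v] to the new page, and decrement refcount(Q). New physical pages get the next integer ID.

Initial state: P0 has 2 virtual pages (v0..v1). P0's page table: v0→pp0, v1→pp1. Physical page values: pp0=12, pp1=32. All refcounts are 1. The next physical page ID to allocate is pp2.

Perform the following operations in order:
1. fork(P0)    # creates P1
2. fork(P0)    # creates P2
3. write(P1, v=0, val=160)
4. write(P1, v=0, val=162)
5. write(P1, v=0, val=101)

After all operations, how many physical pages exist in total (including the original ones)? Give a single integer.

Op 1: fork(P0) -> P1. 2 ppages; refcounts: pp0:2 pp1:2
Op 2: fork(P0) -> P2. 2 ppages; refcounts: pp0:3 pp1:3
Op 3: write(P1, v0, 160). refcount(pp0)=3>1 -> COPY to pp2. 3 ppages; refcounts: pp0:2 pp1:3 pp2:1
Op 4: write(P1, v0, 162). refcount(pp2)=1 -> write in place. 3 ppages; refcounts: pp0:2 pp1:3 pp2:1
Op 5: write(P1, v0, 101). refcount(pp2)=1 -> write in place. 3 ppages; refcounts: pp0:2 pp1:3 pp2:1

Answer: 3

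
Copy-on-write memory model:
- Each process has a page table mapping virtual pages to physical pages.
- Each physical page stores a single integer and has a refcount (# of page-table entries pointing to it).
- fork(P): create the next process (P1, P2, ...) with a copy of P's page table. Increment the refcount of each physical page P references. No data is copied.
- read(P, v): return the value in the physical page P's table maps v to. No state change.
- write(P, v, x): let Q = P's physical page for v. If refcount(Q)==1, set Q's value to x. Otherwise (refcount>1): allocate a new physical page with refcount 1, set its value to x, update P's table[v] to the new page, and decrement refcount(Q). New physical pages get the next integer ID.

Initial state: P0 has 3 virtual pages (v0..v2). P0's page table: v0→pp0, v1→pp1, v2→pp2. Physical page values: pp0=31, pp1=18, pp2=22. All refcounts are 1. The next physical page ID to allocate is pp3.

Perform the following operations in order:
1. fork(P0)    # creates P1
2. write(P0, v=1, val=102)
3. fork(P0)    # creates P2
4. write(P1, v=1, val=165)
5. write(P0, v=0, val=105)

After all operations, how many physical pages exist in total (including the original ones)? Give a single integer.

Answer: 5

Derivation:
Op 1: fork(P0) -> P1. 3 ppages; refcounts: pp0:2 pp1:2 pp2:2
Op 2: write(P0, v1, 102). refcount(pp1)=2>1 -> COPY to pp3. 4 ppages; refcounts: pp0:2 pp1:1 pp2:2 pp3:1
Op 3: fork(P0) -> P2. 4 ppages; refcounts: pp0:3 pp1:1 pp2:3 pp3:2
Op 4: write(P1, v1, 165). refcount(pp1)=1 -> write in place. 4 ppages; refcounts: pp0:3 pp1:1 pp2:3 pp3:2
Op 5: write(P0, v0, 105). refcount(pp0)=3>1 -> COPY to pp4. 5 ppages; refcounts: pp0:2 pp1:1 pp2:3 pp3:2 pp4:1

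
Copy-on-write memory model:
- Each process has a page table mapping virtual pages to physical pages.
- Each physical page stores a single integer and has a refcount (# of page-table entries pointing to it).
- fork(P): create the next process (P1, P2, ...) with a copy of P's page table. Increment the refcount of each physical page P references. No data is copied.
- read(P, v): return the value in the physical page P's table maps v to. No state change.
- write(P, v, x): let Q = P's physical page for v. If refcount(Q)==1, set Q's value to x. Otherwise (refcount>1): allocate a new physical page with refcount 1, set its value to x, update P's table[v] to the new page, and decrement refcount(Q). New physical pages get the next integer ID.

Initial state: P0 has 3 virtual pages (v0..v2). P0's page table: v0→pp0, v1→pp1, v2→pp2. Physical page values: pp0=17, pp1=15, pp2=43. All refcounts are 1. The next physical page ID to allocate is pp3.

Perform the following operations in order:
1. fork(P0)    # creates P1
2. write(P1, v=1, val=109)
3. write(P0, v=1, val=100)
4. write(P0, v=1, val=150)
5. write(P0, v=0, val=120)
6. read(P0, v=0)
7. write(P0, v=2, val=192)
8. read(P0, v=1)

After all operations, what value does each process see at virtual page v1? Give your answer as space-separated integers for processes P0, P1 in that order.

Answer: 150 109

Derivation:
Op 1: fork(P0) -> P1. 3 ppages; refcounts: pp0:2 pp1:2 pp2:2
Op 2: write(P1, v1, 109). refcount(pp1)=2>1 -> COPY to pp3. 4 ppages; refcounts: pp0:2 pp1:1 pp2:2 pp3:1
Op 3: write(P0, v1, 100). refcount(pp1)=1 -> write in place. 4 ppages; refcounts: pp0:2 pp1:1 pp2:2 pp3:1
Op 4: write(P0, v1, 150). refcount(pp1)=1 -> write in place. 4 ppages; refcounts: pp0:2 pp1:1 pp2:2 pp3:1
Op 5: write(P0, v0, 120). refcount(pp0)=2>1 -> COPY to pp4. 5 ppages; refcounts: pp0:1 pp1:1 pp2:2 pp3:1 pp4:1
Op 6: read(P0, v0) -> 120. No state change.
Op 7: write(P0, v2, 192). refcount(pp2)=2>1 -> COPY to pp5. 6 ppages; refcounts: pp0:1 pp1:1 pp2:1 pp3:1 pp4:1 pp5:1
Op 8: read(P0, v1) -> 150. No state change.
P0: v1 -> pp1 = 150
P1: v1 -> pp3 = 109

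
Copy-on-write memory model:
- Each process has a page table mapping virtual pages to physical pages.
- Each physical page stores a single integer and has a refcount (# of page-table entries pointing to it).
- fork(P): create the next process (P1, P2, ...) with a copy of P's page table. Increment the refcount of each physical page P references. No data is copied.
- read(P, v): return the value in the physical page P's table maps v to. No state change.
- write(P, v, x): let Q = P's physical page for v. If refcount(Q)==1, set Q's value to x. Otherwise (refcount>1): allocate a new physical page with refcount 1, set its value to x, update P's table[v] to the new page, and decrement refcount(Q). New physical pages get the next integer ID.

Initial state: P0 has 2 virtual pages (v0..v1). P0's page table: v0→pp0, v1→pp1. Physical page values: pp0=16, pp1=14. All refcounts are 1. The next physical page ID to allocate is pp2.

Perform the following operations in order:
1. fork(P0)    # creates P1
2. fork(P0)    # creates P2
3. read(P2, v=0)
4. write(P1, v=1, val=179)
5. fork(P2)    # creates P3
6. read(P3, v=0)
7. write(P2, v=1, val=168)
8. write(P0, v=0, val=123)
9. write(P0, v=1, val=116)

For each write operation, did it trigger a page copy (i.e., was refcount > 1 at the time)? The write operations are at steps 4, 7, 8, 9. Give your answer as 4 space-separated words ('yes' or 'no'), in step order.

Op 1: fork(P0) -> P1. 2 ppages; refcounts: pp0:2 pp1:2
Op 2: fork(P0) -> P2. 2 ppages; refcounts: pp0:3 pp1:3
Op 3: read(P2, v0) -> 16. No state change.
Op 4: write(P1, v1, 179). refcount(pp1)=3>1 -> COPY to pp2. 3 ppages; refcounts: pp0:3 pp1:2 pp2:1
Op 5: fork(P2) -> P3. 3 ppages; refcounts: pp0:4 pp1:3 pp2:1
Op 6: read(P3, v0) -> 16. No state change.
Op 7: write(P2, v1, 168). refcount(pp1)=3>1 -> COPY to pp3. 4 ppages; refcounts: pp0:4 pp1:2 pp2:1 pp3:1
Op 8: write(P0, v0, 123). refcount(pp0)=4>1 -> COPY to pp4. 5 ppages; refcounts: pp0:3 pp1:2 pp2:1 pp3:1 pp4:1
Op 9: write(P0, v1, 116). refcount(pp1)=2>1 -> COPY to pp5. 6 ppages; refcounts: pp0:3 pp1:1 pp2:1 pp3:1 pp4:1 pp5:1

yes yes yes yes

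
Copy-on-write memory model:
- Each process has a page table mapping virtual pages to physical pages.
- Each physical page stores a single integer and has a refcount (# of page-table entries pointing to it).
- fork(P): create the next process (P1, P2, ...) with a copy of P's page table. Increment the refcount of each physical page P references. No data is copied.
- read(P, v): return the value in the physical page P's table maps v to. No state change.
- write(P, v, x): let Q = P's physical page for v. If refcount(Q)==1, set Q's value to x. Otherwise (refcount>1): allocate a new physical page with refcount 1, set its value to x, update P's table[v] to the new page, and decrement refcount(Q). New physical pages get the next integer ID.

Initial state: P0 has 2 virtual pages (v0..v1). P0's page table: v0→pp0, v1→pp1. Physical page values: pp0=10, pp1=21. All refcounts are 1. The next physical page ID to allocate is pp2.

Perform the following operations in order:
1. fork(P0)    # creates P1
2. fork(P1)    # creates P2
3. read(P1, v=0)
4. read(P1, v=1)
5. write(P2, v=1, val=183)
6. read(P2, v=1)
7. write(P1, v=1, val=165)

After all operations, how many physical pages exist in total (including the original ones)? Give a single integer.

Op 1: fork(P0) -> P1. 2 ppages; refcounts: pp0:2 pp1:2
Op 2: fork(P1) -> P2. 2 ppages; refcounts: pp0:3 pp1:3
Op 3: read(P1, v0) -> 10. No state change.
Op 4: read(P1, v1) -> 21. No state change.
Op 5: write(P2, v1, 183). refcount(pp1)=3>1 -> COPY to pp2. 3 ppages; refcounts: pp0:3 pp1:2 pp2:1
Op 6: read(P2, v1) -> 183. No state change.
Op 7: write(P1, v1, 165). refcount(pp1)=2>1 -> COPY to pp3. 4 ppages; refcounts: pp0:3 pp1:1 pp2:1 pp3:1

Answer: 4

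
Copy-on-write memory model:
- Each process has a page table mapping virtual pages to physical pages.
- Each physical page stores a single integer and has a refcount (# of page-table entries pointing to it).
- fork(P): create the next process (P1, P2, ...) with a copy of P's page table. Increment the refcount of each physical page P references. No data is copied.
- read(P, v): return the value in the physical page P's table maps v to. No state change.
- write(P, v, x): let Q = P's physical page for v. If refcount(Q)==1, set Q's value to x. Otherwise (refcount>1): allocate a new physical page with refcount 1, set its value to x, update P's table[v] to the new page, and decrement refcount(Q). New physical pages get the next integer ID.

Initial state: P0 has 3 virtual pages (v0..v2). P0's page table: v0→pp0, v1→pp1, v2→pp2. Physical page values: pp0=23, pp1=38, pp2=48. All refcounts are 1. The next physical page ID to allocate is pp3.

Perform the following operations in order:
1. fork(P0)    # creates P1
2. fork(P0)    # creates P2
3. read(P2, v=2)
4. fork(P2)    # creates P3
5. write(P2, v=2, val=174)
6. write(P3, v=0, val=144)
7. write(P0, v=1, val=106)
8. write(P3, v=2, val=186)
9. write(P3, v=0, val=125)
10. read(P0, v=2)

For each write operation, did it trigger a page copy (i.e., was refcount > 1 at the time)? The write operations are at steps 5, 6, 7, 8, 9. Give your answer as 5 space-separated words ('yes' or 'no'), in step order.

Op 1: fork(P0) -> P1. 3 ppages; refcounts: pp0:2 pp1:2 pp2:2
Op 2: fork(P0) -> P2. 3 ppages; refcounts: pp0:3 pp1:3 pp2:3
Op 3: read(P2, v2) -> 48. No state change.
Op 4: fork(P2) -> P3. 3 ppages; refcounts: pp0:4 pp1:4 pp2:4
Op 5: write(P2, v2, 174). refcount(pp2)=4>1 -> COPY to pp3. 4 ppages; refcounts: pp0:4 pp1:4 pp2:3 pp3:1
Op 6: write(P3, v0, 144). refcount(pp0)=4>1 -> COPY to pp4. 5 ppages; refcounts: pp0:3 pp1:4 pp2:3 pp3:1 pp4:1
Op 7: write(P0, v1, 106). refcount(pp1)=4>1 -> COPY to pp5. 6 ppages; refcounts: pp0:3 pp1:3 pp2:3 pp3:1 pp4:1 pp5:1
Op 8: write(P3, v2, 186). refcount(pp2)=3>1 -> COPY to pp6. 7 ppages; refcounts: pp0:3 pp1:3 pp2:2 pp3:1 pp4:1 pp5:1 pp6:1
Op 9: write(P3, v0, 125). refcount(pp4)=1 -> write in place. 7 ppages; refcounts: pp0:3 pp1:3 pp2:2 pp3:1 pp4:1 pp5:1 pp6:1
Op 10: read(P0, v2) -> 48. No state change.

yes yes yes yes no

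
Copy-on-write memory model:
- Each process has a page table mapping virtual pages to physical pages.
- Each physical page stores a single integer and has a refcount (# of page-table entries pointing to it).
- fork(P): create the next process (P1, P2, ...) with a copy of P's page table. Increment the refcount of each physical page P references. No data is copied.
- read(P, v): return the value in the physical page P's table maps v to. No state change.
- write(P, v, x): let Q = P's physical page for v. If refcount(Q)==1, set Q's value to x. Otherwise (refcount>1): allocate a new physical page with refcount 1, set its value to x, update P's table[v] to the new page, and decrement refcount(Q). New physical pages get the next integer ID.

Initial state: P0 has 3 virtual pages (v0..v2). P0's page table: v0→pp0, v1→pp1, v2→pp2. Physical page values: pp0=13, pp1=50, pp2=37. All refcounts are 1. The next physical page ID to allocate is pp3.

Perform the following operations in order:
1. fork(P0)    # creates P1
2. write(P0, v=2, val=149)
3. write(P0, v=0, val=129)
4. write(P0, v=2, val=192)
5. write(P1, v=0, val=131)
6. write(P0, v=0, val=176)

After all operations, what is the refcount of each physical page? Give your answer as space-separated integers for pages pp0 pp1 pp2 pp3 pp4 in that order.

Answer: 1 2 1 1 1

Derivation:
Op 1: fork(P0) -> P1. 3 ppages; refcounts: pp0:2 pp1:2 pp2:2
Op 2: write(P0, v2, 149). refcount(pp2)=2>1 -> COPY to pp3. 4 ppages; refcounts: pp0:2 pp1:2 pp2:1 pp3:1
Op 3: write(P0, v0, 129). refcount(pp0)=2>1 -> COPY to pp4. 5 ppages; refcounts: pp0:1 pp1:2 pp2:1 pp3:1 pp4:1
Op 4: write(P0, v2, 192). refcount(pp3)=1 -> write in place. 5 ppages; refcounts: pp0:1 pp1:2 pp2:1 pp3:1 pp4:1
Op 5: write(P1, v0, 131). refcount(pp0)=1 -> write in place. 5 ppages; refcounts: pp0:1 pp1:2 pp2:1 pp3:1 pp4:1
Op 6: write(P0, v0, 176). refcount(pp4)=1 -> write in place. 5 ppages; refcounts: pp0:1 pp1:2 pp2:1 pp3:1 pp4:1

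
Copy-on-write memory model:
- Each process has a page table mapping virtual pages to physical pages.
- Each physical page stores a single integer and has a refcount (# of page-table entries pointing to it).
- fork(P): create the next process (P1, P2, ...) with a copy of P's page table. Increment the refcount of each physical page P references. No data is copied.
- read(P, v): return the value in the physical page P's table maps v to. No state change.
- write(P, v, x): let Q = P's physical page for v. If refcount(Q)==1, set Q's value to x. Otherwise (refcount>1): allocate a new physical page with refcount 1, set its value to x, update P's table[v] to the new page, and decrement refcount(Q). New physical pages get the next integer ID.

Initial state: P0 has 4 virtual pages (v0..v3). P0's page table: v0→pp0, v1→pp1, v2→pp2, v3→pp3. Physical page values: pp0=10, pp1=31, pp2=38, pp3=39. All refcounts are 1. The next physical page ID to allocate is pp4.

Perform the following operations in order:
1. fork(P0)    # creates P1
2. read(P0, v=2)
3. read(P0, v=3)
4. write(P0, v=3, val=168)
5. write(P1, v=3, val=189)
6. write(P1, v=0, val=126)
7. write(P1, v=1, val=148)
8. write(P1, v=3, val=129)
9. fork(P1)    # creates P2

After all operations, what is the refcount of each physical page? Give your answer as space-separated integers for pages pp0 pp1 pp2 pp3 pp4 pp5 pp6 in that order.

Answer: 1 1 3 2 1 2 2

Derivation:
Op 1: fork(P0) -> P1. 4 ppages; refcounts: pp0:2 pp1:2 pp2:2 pp3:2
Op 2: read(P0, v2) -> 38. No state change.
Op 3: read(P0, v3) -> 39. No state change.
Op 4: write(P0, v3, 168). refcount(pp3)=2>1 -> COPY to pp4. 5 ppages; refcounts: pp0:2 pp1:2 pp2:2 pp3:1 pp4:1
Op 5: write(P1, v3, 189). refcount(pp3)=1 -> write in place. 5 ppages; refcounts: pp0:2 pp1:2 pp2:2 pp3:1 pp4:1
Op 6: write(P1, v0, 126). refcount(pp0)=2>1 -> COPY to pp5. 6 ppages; refcounts: pp0:1 pp1:2 pp2:2 pp3:1 pp4:1 pp5:1
Op 7: write(P1, v1, 148). refcount(pp1)=2>1 -> COPY to pp6. 7 ppages; refcounts: pp0:1 pp1:1 pp2:2 pp3:1 pp4:1 pp5:1 pp6:1
Op 8: write(P1, v3, 129). refcount(pp3)=1 -> write in place. 7 ppages; refcounts: pp0:1 pp1:1 pp2:2 pp3:1 pp4:1 pp5:1 pp6:1
Op 9: fork(P1) -> P2. 7 ppages; refcounts: pp0:1 pp1:1 pp2:3 pp3:2 pp4:1 pp5:2 pp6:2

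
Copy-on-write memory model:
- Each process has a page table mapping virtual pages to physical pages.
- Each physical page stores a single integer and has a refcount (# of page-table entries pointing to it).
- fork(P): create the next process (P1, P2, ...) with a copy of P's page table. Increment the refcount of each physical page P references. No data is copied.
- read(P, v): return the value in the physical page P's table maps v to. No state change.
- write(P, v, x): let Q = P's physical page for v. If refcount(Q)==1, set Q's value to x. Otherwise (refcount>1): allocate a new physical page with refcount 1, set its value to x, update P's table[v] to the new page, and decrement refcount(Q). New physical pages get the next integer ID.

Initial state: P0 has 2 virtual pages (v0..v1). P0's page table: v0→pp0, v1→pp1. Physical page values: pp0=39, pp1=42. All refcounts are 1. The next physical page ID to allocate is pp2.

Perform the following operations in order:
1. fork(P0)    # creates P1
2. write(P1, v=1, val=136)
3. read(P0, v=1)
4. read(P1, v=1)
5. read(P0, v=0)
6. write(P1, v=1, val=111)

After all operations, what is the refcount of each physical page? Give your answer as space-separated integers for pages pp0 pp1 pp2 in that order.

Op 1: fork(P0) -> P1. 2 ppages; refcounts: pp0:2 pp1:2
Op 2: write(P1, v1, 136). refcount(pp1)=2>1 -> COPY to pp2. 3 ppages; refcounts: pp0:2 pp1:1 pp2:1
Op 3: read(P0, v1) -> 42. No state change.
Op 4: read(P1, v1) -> 136. No state change.
Op 5: read(P0, v0) -> 39. No state change.
Op 6: write(P1, v1, 111). refcount(pp2)=1 -> write in place. 3 ppages; refcounts: pp0:2 pp1:1 pp2:1

Answer: 2 1 1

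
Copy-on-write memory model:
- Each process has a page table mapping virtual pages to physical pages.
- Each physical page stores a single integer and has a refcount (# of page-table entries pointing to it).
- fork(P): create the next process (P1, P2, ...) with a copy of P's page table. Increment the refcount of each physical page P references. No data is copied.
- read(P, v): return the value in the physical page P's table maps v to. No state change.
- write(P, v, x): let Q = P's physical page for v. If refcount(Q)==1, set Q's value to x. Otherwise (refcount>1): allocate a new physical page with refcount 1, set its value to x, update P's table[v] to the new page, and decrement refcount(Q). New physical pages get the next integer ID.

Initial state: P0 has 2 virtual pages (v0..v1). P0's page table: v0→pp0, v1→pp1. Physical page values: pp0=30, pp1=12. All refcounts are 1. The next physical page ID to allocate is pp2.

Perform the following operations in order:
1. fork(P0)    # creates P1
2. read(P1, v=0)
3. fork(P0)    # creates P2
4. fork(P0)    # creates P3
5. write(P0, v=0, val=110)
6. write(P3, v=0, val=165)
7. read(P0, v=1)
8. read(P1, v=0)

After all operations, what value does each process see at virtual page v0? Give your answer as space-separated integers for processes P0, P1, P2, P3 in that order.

Op 1: fork(P0) -> P1. 2 ppages; refcounts: pp0:2 pp1:2
Op 2: read(P1, v0) -> 30. No state change.
Op 3: fork(P0) -> P2. 2 ppages; refcounts: pp0:3 pp1:3
Op 4: fork(P0) -> P3. 2 ppages; refcounts: pp0:4 pp1:4
Op 5: write(P0, v0, 110). refcount(pp0)=4>1 -> COPY to pp2. 3 ppages; refcounts: pp0:3 pp1:4 pp2:1
Op 6: write(P3, v0, 165). refcount(pp0)=3>1 -> COPY to pp3. 4 ppages; refcounts: pp0:2 pp1:4 pp2:1 pp3:1
Op 7: read(P0, v1) -> 12. No state change.
Op 8: read(P1, v0) -> 30. No state change.
P0: v0 -> pp2 = 110
P1: v0 -> pp0 = 30
P2: v0 -> pp0 = 30
P3: v0 -> pp3 = 165

Answer: 110 30 30 165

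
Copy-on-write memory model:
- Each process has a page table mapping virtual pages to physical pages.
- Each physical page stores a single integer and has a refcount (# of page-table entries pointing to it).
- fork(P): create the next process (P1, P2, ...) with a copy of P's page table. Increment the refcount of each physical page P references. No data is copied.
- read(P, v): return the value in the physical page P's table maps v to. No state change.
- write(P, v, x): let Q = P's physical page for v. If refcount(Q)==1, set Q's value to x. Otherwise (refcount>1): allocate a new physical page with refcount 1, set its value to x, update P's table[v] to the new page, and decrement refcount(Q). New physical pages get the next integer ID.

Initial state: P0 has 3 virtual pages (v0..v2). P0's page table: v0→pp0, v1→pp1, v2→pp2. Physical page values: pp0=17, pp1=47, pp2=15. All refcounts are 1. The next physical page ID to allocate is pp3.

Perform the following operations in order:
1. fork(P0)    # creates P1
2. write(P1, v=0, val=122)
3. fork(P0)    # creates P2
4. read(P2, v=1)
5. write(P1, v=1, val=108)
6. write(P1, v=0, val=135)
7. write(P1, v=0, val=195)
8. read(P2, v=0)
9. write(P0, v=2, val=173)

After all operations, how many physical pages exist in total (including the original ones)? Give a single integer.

Op 1: fork(P0) -> P1. 3 ppages; refcounts: pp0:2 pp1:2 pp2:2
Op 2: write(P1, v0, 122). refcount(pp0)=2>1 -> COPY to pp3. 4 ppages; refcounts: pp0:1 pp1:2 pp2:2 pp3:1
Op 3: fork(P0) -> P2. 4 ppages; refcounts: pp0:2 pp1:3 pp2:3 pp3:1
Op 4: read(P2, v1) -> 47. No state change.
Op 5: write(P1, v1, 108). refcount(pp1)=3>1 -> COPY to pp4. 5 ppages; refcounts: pp0:2 pp1:2 pp2:3 pp3:1 pp4:1
Op 6: write(P1, v0, 135). refcount(pp3)=1 -> write in place. 5 ppages; refcounts: pp0:2 pp1:2 pp2:3 pp3:1 pp4:1
Op 7: write(P1, v0, 195). refcount(pp3)=1 -> write in place. 5 ppages; refcounts: pp0:2 pp1:2 pp2:3 pp3:1 pp4:1
Op 8: read(P2, v0) -> 17. No state change.
Op 9: write(P0, v2, 173). refcount(pp2)=3>1 -> COPY to pp5. 6 ppages; refcounts: pp0:2 pp1:2 pp2:2 pp3:1 pp4:1 pp5:1

Answer: 6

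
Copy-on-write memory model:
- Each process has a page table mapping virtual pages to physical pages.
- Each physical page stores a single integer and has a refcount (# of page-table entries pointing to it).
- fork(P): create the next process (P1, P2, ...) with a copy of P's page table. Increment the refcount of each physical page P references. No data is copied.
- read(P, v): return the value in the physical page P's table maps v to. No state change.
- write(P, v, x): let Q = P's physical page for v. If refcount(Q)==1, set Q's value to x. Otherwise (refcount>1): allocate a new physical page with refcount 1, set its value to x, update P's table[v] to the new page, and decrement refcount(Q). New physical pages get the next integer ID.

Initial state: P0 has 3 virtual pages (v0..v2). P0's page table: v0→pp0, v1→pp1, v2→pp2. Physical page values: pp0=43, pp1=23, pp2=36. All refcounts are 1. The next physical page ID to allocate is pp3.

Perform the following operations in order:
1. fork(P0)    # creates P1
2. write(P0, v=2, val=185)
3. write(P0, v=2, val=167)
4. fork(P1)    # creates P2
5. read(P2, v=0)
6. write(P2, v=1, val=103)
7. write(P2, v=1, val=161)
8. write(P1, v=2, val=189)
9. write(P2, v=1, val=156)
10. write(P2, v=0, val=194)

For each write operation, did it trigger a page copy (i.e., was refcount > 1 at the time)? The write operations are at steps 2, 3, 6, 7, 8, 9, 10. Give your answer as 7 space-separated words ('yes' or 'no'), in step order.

Op 1: fork(P0) -> P1. 3 ppages; refcounts: pp0:2 pp1:2 pp2:2
Op 2: write(P0, v2, 185). refcount(pp2)=2>1 -> COPY to pp3. 4 ppages; refcounts: pp0:2 pp1:2 pp2:1 pp3:1
Op 3: write(P0, v2, 167). refcount(pp3)=1 -> write in place. 4 ppages; refcounts: pp0:2 pp1:2 pp2:1 pp3:1
Op 4: fork(P1) -> P2. 4 ppages; refcounts: pp0:3 pp1:3 pp2:2 pp3:1
Op 5: read(P2, v0) -> 43. No state change.
Op 6: write(P2, v1, 103). refcount(pp1)=3>1 -> COPY to pp4. 5 ppages; refcounts: pp0:3 pp1:2 pp2:2 pp3:1 pp4:1
Op 7: write(P2, v1, 161). refcount(pp4)=1 -> write in place. 5 ppages; refcounts: pp0:3 pp1:2 pp2:2 pp3:1 pp4:1
Op 8: write(P1, v2, 189). refcount(pp2)=2>1 -> COPY to pp5. 6 ppages; refcounts: pp0:3 pp1:2 pp2:1 pp3:1 pp4:1 pp5:1
Op 9: write(P2, v1, 156). refcount(pp4)=1 -> write in place. 6 ppages; refcounts: pp0:3 pp1:2 pp2:1 pp3:1 pp4:1 pp5:1
Op 10: write(P2, v0, 194). refcount(pp0)=3>1 -> COPY to pp6. 7 ppages; refcounts: pp0:2 pp1:2 pp2:1 pp3:1 pp4:1 pp5:1 pp6:1

yes no yes no yes no yes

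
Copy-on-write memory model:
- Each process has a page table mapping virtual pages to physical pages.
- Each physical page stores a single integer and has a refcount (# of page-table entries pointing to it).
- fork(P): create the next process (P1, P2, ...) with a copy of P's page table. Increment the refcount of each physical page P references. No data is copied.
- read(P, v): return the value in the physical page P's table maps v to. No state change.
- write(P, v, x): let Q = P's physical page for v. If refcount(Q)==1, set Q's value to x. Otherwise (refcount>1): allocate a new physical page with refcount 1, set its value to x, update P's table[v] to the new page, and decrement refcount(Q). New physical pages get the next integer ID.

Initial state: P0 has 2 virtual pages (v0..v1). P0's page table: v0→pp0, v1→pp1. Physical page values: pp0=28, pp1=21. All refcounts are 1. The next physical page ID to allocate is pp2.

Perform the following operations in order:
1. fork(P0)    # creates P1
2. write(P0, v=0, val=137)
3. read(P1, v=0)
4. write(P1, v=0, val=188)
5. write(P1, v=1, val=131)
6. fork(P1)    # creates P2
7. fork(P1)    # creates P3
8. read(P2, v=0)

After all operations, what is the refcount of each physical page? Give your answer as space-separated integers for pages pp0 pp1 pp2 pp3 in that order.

Op 1: fork(P0) -> P1. 2 ppages; refcounts: pp0:2 pp1:2
Op 2: write(P0, v0, 137). refcount(pp0)=2>1 -> COPY to pp2. 3 ppages; refcounts: pp0:1 pp1:2 pp2:1
Op 3: read(P1, v0) -> 28. No state change.
Op 4: write(P1, v0, 188). refcount(pp0)=1 -> write in place. 3 ppages; refcounts: pp0:1 pp1:2 pp2:1
Op 5: write(P1, v1, 131). refcount(pp1)=2>1 -> COPY to pp3. 4 ppages; refcounts: pp0:1 pp1:1 pp2:1 pp3:1
Op 6: fork(P1) -> P2. 4 ppages; refcounts: pp0:2 pp1:1 pp2:1 pp3:2
Op 7: fork(P1) -> P3. 4 ppages; refcounts: pp0:3 pp1:1 pp2:1 pp3:3
Op 8: read(P2, v0) -> 188. No state change.

Answer: 3 1 1 3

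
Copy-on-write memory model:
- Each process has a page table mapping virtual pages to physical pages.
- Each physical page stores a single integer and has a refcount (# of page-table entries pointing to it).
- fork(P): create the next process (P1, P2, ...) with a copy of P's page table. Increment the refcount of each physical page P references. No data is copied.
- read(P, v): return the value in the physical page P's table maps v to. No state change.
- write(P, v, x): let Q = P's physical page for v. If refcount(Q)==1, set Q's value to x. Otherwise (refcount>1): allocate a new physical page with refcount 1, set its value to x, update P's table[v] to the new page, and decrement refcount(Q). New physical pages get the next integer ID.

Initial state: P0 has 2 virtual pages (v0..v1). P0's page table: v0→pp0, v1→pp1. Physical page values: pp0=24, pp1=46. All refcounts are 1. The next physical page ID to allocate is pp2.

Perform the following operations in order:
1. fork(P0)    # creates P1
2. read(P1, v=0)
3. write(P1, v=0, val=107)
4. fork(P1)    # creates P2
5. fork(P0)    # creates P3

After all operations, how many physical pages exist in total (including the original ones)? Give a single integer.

Op 1: fork(P0) -> P1. 2 ppages; refcounts: pp0:2 pp1:2
Op 2: read(P1, v0) -> 24. No state change.
Op 3: write(P1, v0, 107). refcount(pp0)=2>1 -> COPY to pp2. 3 ppages; refcounts: pp0:1 pp1:2 pp2:1
Op 4: fork(P1) -> P2. 3 ppages; refcounts: pp0:1 pp1:3 pp2:2
Op 5: fork(P0) -> P3. 3 ppages; refcounts: pp0:2 pp1:4 pp2:2

Answer: 3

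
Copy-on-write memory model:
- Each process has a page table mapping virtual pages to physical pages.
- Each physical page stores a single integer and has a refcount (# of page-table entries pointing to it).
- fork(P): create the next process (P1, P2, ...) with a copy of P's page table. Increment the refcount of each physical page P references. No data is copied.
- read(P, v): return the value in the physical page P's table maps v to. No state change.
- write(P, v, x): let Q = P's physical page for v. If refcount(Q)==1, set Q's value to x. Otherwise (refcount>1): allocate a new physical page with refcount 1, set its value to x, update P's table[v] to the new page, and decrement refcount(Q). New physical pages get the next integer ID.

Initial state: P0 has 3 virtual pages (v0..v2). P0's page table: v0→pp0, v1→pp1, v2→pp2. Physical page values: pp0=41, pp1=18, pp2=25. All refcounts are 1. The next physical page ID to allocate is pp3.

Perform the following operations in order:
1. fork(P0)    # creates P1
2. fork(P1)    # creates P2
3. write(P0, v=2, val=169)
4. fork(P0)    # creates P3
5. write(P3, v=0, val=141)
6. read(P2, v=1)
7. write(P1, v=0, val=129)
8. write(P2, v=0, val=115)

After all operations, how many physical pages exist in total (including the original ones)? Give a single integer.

Answer: 7

Derivation:
Op 1: fork(P0) -> P1. 3 ppages; refcounts: pp0:2 pp1:2 pp2:2
Op 2: fork(P1) -> P2. 3 ppages; refcounts: pp0:3 pp1:3 pp2:3
Op 3: write(P0, v2, 169). refcount(pp2)=3>1 -> COPY to pp3. 4 ppages; refcounts: pp0:3 pp1:3 pp2:2 pp3:1
Op 4: fork(P0) -> P3. 4 ppages; refcounts: pp0:4 pp1:4 pp2:2 pp3:2
Op 5: write(P3, v0, 141). refcount(pp0)=4>1 -> COPY to pp4. 5 ppages; refcounts: pp0:3 pp1:4 pp2:2 pp3:2 pp4:1
Op 6: read(P2, v1) -> 18. No state change.
Op 7: write(P1, v0, 129). refcount(pp0)=3>1 -> COPY to pp5. 6 ppages; refcounts: pp0:2 pp1:4 pp2:2 pp3:2 pp4:1 pp5:1
Op 8: write(P2, v0, 115). refcount(pp0)=2>1 -> COPY to pp6. 7 ppages; refcounts: pp0:1 pp1:4 pp2:2 pp3:2 pp4:1 pp5:1 pp6:1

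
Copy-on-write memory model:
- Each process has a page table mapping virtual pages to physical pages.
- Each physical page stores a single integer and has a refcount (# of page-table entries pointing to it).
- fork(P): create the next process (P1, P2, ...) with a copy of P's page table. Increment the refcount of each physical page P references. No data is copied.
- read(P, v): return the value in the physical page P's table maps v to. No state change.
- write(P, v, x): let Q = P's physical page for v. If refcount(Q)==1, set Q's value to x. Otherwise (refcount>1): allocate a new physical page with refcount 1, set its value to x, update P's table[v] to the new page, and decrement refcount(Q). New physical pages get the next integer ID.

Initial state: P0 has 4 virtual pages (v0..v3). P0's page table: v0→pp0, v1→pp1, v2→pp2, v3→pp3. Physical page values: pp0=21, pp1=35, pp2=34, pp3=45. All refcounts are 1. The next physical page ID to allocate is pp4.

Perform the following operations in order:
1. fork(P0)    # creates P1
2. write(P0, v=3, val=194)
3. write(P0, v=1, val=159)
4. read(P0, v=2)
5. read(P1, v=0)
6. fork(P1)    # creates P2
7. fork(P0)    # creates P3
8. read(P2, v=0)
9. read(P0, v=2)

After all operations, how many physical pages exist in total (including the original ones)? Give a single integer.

Answer: 6

Derivation:
Op 1: fork(P0) -> P1. 4 ppages; refcounts: pp0:2 pp1:2 pp2:2 pp3:2
Op 2: write(P0, v3, 194). refcount(pp3)=2>1 -> COPY to pp4. 5 ppages; refcounts: pp0:2 pp1:2 pp2:2 pp3:1 pp4:1
Op 3: write(P0, v1, 159). refcount(pp1)=2>1 -> COPY to pp5. 6 ppages; refcounts: pp0:2 pp1:1 pp2:2 pp3:1 pp4:1 pp5:1
Op 4: read(P0, v2) -> 34. No state change.
Op 5: read(P1, v0) -> 21. No state change.
Op 6: fork(P1) -> P2. 6 ppages; refcounts: pp0:3 pp1:2 pp2:3 pp3:2 pp4:1 pp5:1
Op 7: fork(P0) -> P3. 6 ppages; refcounts: pp0:4 pp1:2 pp2:4 pp3:2 pp4:2 pp5:2
Op 8: read(P2, v0) -> 21. No state change.
Op 9: read(P0, v2) -> 34. No state change.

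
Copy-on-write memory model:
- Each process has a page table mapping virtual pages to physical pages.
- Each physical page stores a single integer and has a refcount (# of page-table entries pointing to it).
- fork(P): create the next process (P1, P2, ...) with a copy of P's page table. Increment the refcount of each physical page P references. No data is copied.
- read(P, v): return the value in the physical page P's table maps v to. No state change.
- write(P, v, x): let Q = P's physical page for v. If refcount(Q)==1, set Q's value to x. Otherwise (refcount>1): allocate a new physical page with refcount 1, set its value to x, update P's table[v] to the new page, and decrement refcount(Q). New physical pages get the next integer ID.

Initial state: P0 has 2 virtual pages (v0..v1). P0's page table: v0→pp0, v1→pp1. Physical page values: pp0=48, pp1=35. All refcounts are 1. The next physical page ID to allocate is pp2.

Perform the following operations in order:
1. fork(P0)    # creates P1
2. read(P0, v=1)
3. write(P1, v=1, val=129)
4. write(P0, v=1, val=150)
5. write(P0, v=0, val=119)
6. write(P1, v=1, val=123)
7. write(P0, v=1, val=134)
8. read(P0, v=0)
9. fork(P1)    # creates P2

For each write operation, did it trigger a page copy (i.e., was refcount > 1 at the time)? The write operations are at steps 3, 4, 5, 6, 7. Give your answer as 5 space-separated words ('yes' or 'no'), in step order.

Op 1: fork(P0) -> P1. 2 ppages; refcounts: pp0:2 pp1:2
Op 2: read(P0, v1) -> 35. No state change.
Op 3: write(P1, v1, 129). refcount(pp1)=2>1 -> COPY to pp2. 3 ppages; refcounts: pp0:2 pp1:1 pp2:1
Op 4: write(P0, v1, 150). refcount(pp1)=1 -> write in place. 3 ppages; refcounts: pp0:2 pp1:1 pp2:1
Op 5: write(P0, v0, 119). refcount(pp0)=2>1 -> COPY to pp3. 4 ppages; refcounts: pp0:1 pp1:1 pp2:1 pp3:1
Op 6: write(P1, v1, 123). refcount(pp2)=1 -> write in place. 4 ppages; refcounts: pp0:1 pp1:1 pp2:1 pp3:1
Op 7: write(P0, v1, 134). refcount(pp1)=1 -> write in place. 4 ppages; refcounts: pp0:1 pp1:1 pp2:1 pp3:1
Op 8: read(P0, v0) -> 119. No state change.
Op 9: fork(P1) -> P2. 4 ppages; refcounts: pp0:2 pp1:1 pp2:2 pp3:1

yes no yes no no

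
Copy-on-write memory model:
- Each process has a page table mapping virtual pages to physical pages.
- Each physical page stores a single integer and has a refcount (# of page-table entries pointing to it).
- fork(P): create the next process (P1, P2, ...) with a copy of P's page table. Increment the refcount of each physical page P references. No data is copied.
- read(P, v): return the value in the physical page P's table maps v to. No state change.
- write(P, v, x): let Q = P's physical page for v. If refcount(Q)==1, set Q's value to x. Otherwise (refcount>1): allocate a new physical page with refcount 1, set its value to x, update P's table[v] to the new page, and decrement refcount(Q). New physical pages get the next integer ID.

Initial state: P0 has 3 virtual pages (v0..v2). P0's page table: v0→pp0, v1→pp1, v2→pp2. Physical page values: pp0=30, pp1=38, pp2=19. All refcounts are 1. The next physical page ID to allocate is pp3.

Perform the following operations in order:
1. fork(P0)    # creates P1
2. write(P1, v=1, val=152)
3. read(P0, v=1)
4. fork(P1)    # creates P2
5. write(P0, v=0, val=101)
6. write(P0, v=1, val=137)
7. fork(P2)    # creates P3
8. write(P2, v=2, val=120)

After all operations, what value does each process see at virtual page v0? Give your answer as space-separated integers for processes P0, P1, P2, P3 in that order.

Op 1: fork(P0) -> P1. 3 ppages; refcounts: pp0:2 pp1:2 pp2:2
Op 2: write(P1, v1, 152). refcount(pp1)=2>1 -> COPY to pp3. 4 ppages; refcounts: pp0:2 pp1:1 pp2:2 pp3:1
Op 3: read(P0, v1) -> 38. No state change.
Op 4: fork(P1) -> P2. 4 ppages; refcounts: pp0:3 pp1:1 pp2:3 pp3:2
Op 5: write(P0, v0, 101). refcount(pp0)=3>1 -> COPY to pp4. 5 ppages; refcounts: pp0:2 pp1:1 pp2:3 pp3:2 pp4:1
Op 6: write(P0, v1, 137). refcount(pp1)=1 -> write in place. 5 ppages; refcounts: pp0:2 pp1:1 pp2:3 pp3:2 pp4:1
Op 7: fork(P2) -> P3. 5 ppages; refcounts: pp0:3 pp1:1 pp2:4 pp3:3 pp4:1
Op 8: write(P2, v2, 120). refcount(pp2)=4>1 -> COPY to pp5. 6 ppages; refcounts: pp0:3 pp1:1 pp2:3 pp3:3 pp4:1 pp5:1
P0: v0 -> pp4 = 101
P1: v0 -> pp0 = 30
P2: v0 -> pp0 = 30
P3: v0 -> pp0 = 30

Answer: 101 30 30 30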